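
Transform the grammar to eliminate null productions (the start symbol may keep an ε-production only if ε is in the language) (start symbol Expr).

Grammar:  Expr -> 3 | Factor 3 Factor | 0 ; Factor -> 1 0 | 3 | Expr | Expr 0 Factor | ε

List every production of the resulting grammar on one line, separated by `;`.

Expr -> 3 | Factor 3 Factor | Factor 3 | 3 Factor | 0; Factor -> 1 0 | 3 | Expr | Expr 0 Factor | Expr 0

Nullable nonterminals: {Factor}.
ε ∉ L(G), so no ε-production is kept.
Expand every rule over subsets of its nullable positions: Expr → Factor 3 Factor gives Factor 3 Factor | Factor 3 | 3 Factor. Factor → Expr 0 Factor gives Expr 0 Factor | Expr 0.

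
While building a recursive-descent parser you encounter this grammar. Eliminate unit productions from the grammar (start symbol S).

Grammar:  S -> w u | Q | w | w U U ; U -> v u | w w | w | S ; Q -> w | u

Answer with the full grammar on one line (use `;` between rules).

Unit pairs: S ⇒* {Q}; U ⇒* {Q, S}.
For each unit pair (A, B), copy every non-unit production of B to A, then drop all unit productions.

S -> w u | w | w U U | u; U -> v u | w w | w | w u | w U U | u; Q -> w | u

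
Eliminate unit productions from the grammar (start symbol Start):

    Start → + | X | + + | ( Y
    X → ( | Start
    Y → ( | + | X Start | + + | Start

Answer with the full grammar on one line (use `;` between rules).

Start → + | + + | ( Y | (; X → + | + + | ( Y | (; Y → + | + + | ( Y | ( | X Start

Unit pairs: Start ⇒* {X}; X ⇒* {Start}; Y ⇒* {Start, X}.
For every A with A ⇒* B via unit rules, add B's non-unit alternatives to A; then delete every rule of the form X → Y.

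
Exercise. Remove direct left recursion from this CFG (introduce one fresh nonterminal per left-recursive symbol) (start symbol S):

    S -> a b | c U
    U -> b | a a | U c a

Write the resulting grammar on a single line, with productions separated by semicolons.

S -> a b | c U; U -> b U' | a a U'; U' -> c a U' | ε

Directly left-recursive nonterminal: U.
For U: α = {c a}, β = {b, a a}. Rewrite as U → β U' and U' → α U' | ε.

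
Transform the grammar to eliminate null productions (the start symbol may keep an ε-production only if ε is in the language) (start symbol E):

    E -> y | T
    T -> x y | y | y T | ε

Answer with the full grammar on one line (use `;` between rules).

Nullable nonterminals: {E, T}.
ε ∈ L(G) since E is nullable, so keep E → ε.

E -> y | T | ε; T -> x y | y | y T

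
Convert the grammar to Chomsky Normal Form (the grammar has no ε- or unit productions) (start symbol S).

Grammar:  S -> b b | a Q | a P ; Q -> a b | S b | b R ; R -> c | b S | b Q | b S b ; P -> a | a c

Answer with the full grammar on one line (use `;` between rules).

S -> X1 X1 | X2 Q | X2 P; Q -> X2 X1 | S X1 | X1 R; R -> c | X1 S | X1 Q | X1 Y1; P -> a | X2 X3; X1 -> b; X2 -> a; X3 -> c; Y1 -> S X1

Introduce a nonterminal for each terminal appearing in a rule of length ≥ 2: X1 → b, X2 → a, X3 → c.
Binarize each right-hand side of length ≥ 3 by chaining fresh nonterminals (Y1, Y2, …): affected rules were R → X1 S X1.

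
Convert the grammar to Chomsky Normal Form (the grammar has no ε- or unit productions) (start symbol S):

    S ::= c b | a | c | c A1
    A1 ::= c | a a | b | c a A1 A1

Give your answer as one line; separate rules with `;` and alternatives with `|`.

S ::= X1 X2 | a | c | X1 A1; A1 ::= c | X3 X3 | b | X1 Y1; X1 ::= c; X2 ::= b; X3 ::= a; Y1 ::= X3 Y2; Y2 ::= A1 A1

Introduce a nonterminal for each terminal appearing in a rule of length ≥ 2: X1 → c, X2 → b, X3 → a.
Binarize each right-hand side of length ≥ 3 by chaining fresh nonterminals (Y1, Y2, …): affected rules were A1 → X1 X3 A1 A1.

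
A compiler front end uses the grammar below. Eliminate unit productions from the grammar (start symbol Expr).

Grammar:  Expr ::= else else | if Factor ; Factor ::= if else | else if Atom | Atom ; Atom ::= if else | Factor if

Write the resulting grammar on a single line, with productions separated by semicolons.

Expr ::= else else | if Factor; Factor ::= if else | Factor if | else if Atom; Atom ::= if else | Factor if

Unit pairs: Factor ⇒* {Atom}.
Replace each nonterminal's rules with the union of the non-unit rules of every nonterminal it unit-derives.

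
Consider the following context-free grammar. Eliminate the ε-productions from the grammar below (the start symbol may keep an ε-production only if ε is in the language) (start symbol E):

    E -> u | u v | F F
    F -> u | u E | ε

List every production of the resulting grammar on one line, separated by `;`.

E -> u | u v | F F | F | ε; F -> u | u E

Nullable nonterminals: {E, F}.
ε ∈ L(G) since E is nullable, so keep E → ε.
Expand every rule over subsets of its nullable positions: E → F F gives F F | F.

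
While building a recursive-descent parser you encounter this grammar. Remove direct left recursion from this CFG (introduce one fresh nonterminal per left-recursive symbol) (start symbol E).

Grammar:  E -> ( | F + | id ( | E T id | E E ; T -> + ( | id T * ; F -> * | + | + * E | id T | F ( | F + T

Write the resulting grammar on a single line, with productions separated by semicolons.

E -> ( E' | F + E' | id ( E'; T -> + ( | id T *; F -> * F' | + F' | + * E F' | id T F'; E' -> T id E' | E E' | ε; F' -> ( F' | + T F' | ε

Directly left-recursive nonterminals: E, F.
For E: α = {T id, E}, β = {(, F +, id (}. Rewrite as E → β E' and E' → α E' | ε.
For F: α = {(, + T}, β = {*, +, + * E, id T}. Rewrite as F → β F' and F' → α F' | ε.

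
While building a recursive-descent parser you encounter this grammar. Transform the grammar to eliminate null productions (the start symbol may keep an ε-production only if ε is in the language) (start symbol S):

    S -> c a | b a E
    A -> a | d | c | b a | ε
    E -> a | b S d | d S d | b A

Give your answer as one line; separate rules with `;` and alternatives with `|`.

S -> c a | b a E; A -> a | d | c | b a; E -> a | b S d | d S d | b A | b

The nullable symbols are {A}.
ε ∉ L(G), so no ε-production is kept.
For each production, add variants omitting each subset of nullable occurrences: E → b A gives b A | b.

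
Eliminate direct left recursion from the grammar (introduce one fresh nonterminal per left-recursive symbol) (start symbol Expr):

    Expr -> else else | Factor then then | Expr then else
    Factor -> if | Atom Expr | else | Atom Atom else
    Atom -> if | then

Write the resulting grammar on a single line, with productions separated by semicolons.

Expr -> else else Expr1 | Factor then then Expr1; Factor -> if | Atom Expr | else | Atom Atom else; Atom -> if | then; Expr1 -> then else Expr1 | ε

Left recursion appears on Expr.
For Expr: α = {then else}, β = {else else, Factor then then}. Rewrite as Expr → β Expr1 and Expr1 → α Expr1 | ε.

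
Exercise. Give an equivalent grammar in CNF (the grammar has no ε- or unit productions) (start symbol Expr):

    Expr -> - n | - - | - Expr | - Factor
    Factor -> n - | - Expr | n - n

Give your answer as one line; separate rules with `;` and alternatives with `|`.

Introduce a nonterminal for each terminal appearing in a rule of length ≥ 2: X1 → -, X2 → n.
Binarize each right-hand side of length ≥ 3 by chaining fresh nonterminals (Y1, Y2, …): affected rules were Factor → X2 X1 X2.

Expr -> X1 X2 | X1 X1 | X1 Expr | X1 Factor; Factor -> X2 X1 | X1 Expr | X2 Y1; X1 -> -; X2 -> n; Y1 -> X1 X2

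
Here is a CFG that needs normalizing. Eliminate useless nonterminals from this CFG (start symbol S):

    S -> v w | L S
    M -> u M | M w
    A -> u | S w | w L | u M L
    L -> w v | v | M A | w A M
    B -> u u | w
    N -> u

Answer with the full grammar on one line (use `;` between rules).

Generating nonterminals: {A, B, L, N, S}.
Reachable from S after that: {L, S}.
Removed useless symbols: {A, B, M, N} and every production mentioning them.

S -> v w | L S; L -> w v | v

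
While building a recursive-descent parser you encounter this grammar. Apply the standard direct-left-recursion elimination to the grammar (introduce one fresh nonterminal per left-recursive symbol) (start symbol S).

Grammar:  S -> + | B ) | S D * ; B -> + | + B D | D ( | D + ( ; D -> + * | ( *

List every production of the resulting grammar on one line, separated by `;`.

S is directly left-recursive.
For S: α = {D *}, β = {+, B )}. Rewrite as S → β S' and S' → α S' | ε.

S -> + S' | B ) S'; B -> + | + B D | D ( | D + (; D -> + * | ( *; S' -> D * S' | ε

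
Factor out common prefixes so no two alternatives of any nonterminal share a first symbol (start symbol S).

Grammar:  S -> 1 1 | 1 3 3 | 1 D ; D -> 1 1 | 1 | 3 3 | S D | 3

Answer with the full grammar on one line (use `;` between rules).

S has alternatives sharing prefix '1': factor to S → 1 S' with S' → 1 | 3 3 | D.
D has alternatives sharing prefix '1': factor to D → 1 D' with D' → 1 | ε.
D has alternatives sharing prefix '3': factor to D → 3 D'' with D'' → 3 | ε.

S -> 1 S'; D -> S D | 1 D' | 3 D''; S' -> 1 | 3 3 | D; D' -> 1 | ε; D'' -> 3 | ε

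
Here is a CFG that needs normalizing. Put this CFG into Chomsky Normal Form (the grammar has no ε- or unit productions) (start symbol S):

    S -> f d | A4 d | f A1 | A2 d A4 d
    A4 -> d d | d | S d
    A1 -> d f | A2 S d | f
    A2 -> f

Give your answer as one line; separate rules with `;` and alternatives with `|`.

S -> X1 X2 | A4 X2 | X1 A1 | A2 Y1; A4 -> X2 X2 | d | S X2; A1 -> X2 X1 | A2 Y3 | f; A2 -> f; X1 -> f; X2 -> d; Y1 -> X2 Y2; Y2 -> A4 X2; Y3 -> S X2

Introduce a nonterminal for each terminal appearing in a rule of length ≥ 2: X1 → f, X2 → d.
Binarize each right-hand side of length ≥ 3 by chaining fresh nonterminals (Y1, Y2, …): affected rules were S → A2 X2 A4 X2; A1 → A2 S X2.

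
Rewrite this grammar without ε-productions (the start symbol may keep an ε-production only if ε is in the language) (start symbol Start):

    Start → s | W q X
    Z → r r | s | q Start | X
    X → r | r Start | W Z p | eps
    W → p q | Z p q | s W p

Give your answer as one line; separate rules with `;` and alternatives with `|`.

Start → s | W q X | W q; Z → r r | s | q Start | X; X → r | r Start | W Z p | W p; W → p q | Z p q | s W p

Nullable nonterminals: {X, Z}.
ε ∉ L(G), so no ε-production is kept.
Expand every rule over subsets of its nullable positions: Start → W q X gives W q X | W q. X → W Z p gives W Z p | W p.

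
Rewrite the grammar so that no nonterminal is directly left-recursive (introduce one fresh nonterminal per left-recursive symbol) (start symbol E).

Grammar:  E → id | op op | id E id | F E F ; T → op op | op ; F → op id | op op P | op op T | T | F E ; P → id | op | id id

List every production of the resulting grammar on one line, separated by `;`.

Directly left-recursive nonterminal: F.
For F: α = {E}, β = {op id, op op P, op op T, T}. Rewrite as F → β F' and F' → α F' | ε.

E → id | op op | id E id | F E F; T → op op | op; F → op id F' | op op P F' | op op T F' | T F'; P → id | op | id id; F' → E F' | ε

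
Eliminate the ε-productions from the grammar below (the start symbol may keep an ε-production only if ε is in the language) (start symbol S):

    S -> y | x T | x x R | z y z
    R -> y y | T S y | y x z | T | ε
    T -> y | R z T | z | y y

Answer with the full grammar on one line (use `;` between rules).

Nullable nonterminals: {R}.
ε ∉ L(G), so no ε-production is kept.
Add the nullable-subset variants: S → x x R gives x x R | x x. T → R z T gives R z T | z T.

S -> y | x T | x x R | x x | z y z; R -> y y | T S y | y x z | T; T -> y | R z T | z T | z | y y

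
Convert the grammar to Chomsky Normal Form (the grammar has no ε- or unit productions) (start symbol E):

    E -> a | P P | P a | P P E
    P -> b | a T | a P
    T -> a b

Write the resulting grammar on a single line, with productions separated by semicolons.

E -> a | P P | P X1 | P Y1; P -> b | X1 T | X1 P; T -> X1 X2; X1 -> a; X2 -> b; Y1 -> P E

Introduce a nonterminal for each terminal appearing in a rule of length ≥ 2: X1 → a, X2 → b.
Binarize each right-hand side of length ≥ 3 by chaining fresh nonterminals (Y1, Y2, …): affected rules were E → P P E.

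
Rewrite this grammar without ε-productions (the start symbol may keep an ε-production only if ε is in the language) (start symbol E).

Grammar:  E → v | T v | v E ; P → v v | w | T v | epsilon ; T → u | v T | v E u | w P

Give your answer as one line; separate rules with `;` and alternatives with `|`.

E → v | T v | v E; P → v v | w | T v; T → u | v T | v E u | w P | w

Nullable nonterminals: {P}.
ε ∉ L(G), so no ε-production is kept.
Expand every rule over subsets of its nullable positions: T → w P gives w P | w.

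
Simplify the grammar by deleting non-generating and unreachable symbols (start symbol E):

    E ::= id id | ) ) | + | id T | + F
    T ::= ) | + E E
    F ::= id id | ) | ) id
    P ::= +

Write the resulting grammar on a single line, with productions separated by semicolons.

Generating nonterminals: {E, F, P, T}.
Reachable from E after that: {E, F, T}.
Removed useless symbols: {P} and every production mentioning them.

E ::= id id | ) ) | + | id T | + F; T ::= ) | + E E; F ::= id id | ) | ) id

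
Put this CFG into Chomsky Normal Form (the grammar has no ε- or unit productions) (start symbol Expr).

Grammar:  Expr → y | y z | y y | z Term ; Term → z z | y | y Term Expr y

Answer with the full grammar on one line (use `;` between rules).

Expr → y | X1 X2 | X1 X1 | X2 Term; Term → X2 X2 | y | X1 Y1; X1 → y; X2 → z; Y1 → Term Y2; Y2 → Expr X1

Introduce a nonterminal for each terminal appearing in a rule of length ≥ 2: X1 → y, X2 → z.
Binarize each right-hand side of length ≥ 3 by chaining fresh nonterminals (Y1, Y2, …): affected rules were Term → X1 Term Expr X1.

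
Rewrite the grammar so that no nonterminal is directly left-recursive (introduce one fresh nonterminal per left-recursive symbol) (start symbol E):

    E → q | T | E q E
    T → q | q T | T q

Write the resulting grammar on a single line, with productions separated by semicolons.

E → q E' | T E'; T → q T' | q T T'; E' → q E E' | ε; T' → q T' | ε

Left recursion appears on E, T.
For E: α = {q E}, β = {q, T}. Rewrite as E → β E' and E' → α E' | ε.
For T: α = {q}, β = {q, q T}. Rewrite as T → β T' and T' → α T' | ε.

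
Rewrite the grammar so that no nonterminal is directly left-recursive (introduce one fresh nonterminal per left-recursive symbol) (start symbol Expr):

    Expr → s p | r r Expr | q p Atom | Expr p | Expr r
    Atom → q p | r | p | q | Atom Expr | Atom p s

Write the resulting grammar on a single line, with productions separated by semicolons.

Expr → s p Expr1 | r r Expr Expr1 | q p Atom Expr1; Atom → q p Atom1 | r Atom1 | p Atom1 | q Atom1; Expr1 → p Expr1 | r Expr1 | ε; Atom1 → Expr Atom1 | p s Atom1 | ε

Left recursion appears on Expr, Atom.
For Expr: α = {p, r}, β = {s p, r r Expr, q p Atom}. Rewrite as Expr → β Expr1 and Expr1 → α Expr1 | ε.
For Atom: α = {Expr, p s}, β = {q p, r, p, q}. Rewrite as Atom → β Atom1 and Atom1 → α Atom1 | ε.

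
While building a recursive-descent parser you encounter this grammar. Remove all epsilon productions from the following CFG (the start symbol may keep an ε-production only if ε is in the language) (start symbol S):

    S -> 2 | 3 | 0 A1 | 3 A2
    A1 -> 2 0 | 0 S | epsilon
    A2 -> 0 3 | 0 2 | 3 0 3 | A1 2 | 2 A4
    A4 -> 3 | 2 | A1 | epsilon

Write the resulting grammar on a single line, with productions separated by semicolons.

S -> 2 | 3 | 0 A1 | 0 | 3 A2; A1 -> 2 0 | 0 S; A2 -> 0 3 | 0 2 | 3 0 3 | A1 2 | 2 | 2 A4; A4 -> 3 | 2 | A1

Nullable set = {A1, A4}.
ε ∉ L(G), so no ε-production is kept.
Expand every rule over subsets of its nullable positions: S → 0 A1 gives 0 A1 | 0. A2 → A1 2 gives A1 2 | 2.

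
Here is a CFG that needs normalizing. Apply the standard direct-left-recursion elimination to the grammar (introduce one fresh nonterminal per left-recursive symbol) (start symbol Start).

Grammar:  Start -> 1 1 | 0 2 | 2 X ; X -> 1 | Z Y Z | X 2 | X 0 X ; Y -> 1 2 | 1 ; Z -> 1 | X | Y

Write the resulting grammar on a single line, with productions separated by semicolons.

Start -> 1 1 | 0 2 | 2 X; X -> 1 X1 | Z Y Z X1; Y -> 1 2 | 1; Z -> 1 | X | Y; X1 -> 2 X1 | 0 X X1 | ε

Left recursion appears on X.
For X: α = {2, 0 X}, β = {1, Z Y Z}. Rewrite as X → β X1 and X1 → α X1 | ε.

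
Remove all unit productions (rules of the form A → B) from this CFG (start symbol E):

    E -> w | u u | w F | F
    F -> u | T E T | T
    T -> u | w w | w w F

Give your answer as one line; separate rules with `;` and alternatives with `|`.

E -> w | u u | w F | u | T E T | w w | w w F; F -> u | T E T | w w | w w F; T -> u | w w | w w F

Unit pairs: E ⇒* {F, T}; F ⇒* {T}.
For every A with A ⇒* B via unit rules, add B's non-unit alternatives to A; then delete every rule of the form X → Y.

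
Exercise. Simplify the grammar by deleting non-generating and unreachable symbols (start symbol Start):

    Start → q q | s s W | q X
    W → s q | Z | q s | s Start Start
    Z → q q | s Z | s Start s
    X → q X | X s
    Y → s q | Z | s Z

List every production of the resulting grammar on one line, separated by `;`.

Start → q q | s s W; W → s q | Z | q s | s Start Start; Z → q q | s Z | s Start s

Generating nonterminals: {Start, W, Y, Z}.
Reachable from Start after that: {Start, W, Z}.
Removed useless symbols: {X, Y} and every production mentioning them.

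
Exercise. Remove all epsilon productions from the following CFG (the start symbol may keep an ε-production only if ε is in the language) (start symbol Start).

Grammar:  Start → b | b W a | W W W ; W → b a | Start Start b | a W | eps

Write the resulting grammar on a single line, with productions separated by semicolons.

Nullable set = {Start, W}.
ε ∈ L(G) since Start is nullable, so keep Start → ε.
Add the nullable-subset variants: Start → b W a gives b W a | b a. Start → W W W gives W W W | W W | W. W → Start Start b gives Start Start b | Start b | b. W → a W gives a W | a.

Start → b | b W a | b a | W W W | W W | W | ε; W → b a | Start Start b | Start b | b | a W | a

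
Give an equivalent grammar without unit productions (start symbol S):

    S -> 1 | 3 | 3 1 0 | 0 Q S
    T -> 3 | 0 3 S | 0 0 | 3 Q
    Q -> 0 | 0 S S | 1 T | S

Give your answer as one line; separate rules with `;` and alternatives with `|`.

Unit pairs: Q ⇒* {S}.
For each unit pair (A, B), copy every non-unit production of B to A, then drop all unit productions.

S -> 1 | 3 | 3 1 0 | 0 Q S; T -> 3 | 0 3 S | 0 0 | 3 Q; Q -> 1 | 3 | 3 1 0 | 0 Q S | 0 | 0 S S | 1 T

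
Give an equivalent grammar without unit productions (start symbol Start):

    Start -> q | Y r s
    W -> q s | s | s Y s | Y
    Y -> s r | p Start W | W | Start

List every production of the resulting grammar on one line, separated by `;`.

Unit pairs: W ⇒* {Start, Y}; Y ⇒* {Start, W}.
For each unit pair (A, B), copy every non-unit production of B to A, then drop all unit productions.

Start -> q | Y r s; W -> q | Y r s | s r | p Start W | q s | s | s Y s; Y -> q | Y r s | q s | s | s Y s | s r | p Start W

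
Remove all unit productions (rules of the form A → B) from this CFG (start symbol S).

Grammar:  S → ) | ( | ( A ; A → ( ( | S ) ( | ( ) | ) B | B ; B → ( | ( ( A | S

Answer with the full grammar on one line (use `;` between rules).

S → ) | ( | ( A; A → ( | ( ( A | ) | ( A | ( ( | S ) ( | ( ) | ) B; B → ( | ( ( A | ) | ( A

Unit pairs: A ⇒* {B, S}; B ⇒* {S}.
For every A with A ⇒* B via unit rules, add B's non-unit alternatives to A; then delete every rule of the form X → Y.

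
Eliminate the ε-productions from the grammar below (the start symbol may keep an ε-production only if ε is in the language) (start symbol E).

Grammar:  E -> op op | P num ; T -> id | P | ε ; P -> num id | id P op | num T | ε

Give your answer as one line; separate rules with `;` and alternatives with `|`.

E -> op op | P num | num; T -> id | P; P -> num id | id P op | id op | num T | num

The nullable symbols are {P, T}.
ε ∉ L(G), so no ε-production is kept.
Add the nullable-subset variants: E → P num gives P num | num. P → id P op gives id P op | id op. P → num T gives num T | num.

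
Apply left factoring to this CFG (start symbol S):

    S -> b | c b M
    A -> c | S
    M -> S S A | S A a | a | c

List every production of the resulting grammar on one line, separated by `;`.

S -> b | c b M; A -> c | S; M -> a | c | S M'; M' -> S A | A a

M has alternatives sharing prefix 'S': factor to M → S M' with M' → S A | A a.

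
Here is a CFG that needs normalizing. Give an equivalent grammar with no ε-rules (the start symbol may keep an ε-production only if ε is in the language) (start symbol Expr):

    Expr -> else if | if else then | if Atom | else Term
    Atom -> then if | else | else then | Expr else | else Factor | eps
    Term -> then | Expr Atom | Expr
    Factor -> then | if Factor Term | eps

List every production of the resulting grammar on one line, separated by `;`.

Expr -> else if | if else then | if Atom | if | else Term; Atom -> then if | else | else then | Expr else | else Factor; Term -> then | Expr Atom | Expr; Factor -> then | if Factor Term | if Term

The nullable symbols are {Atom, Factor}.
ε ∉ L(G), so no ε-production is kept.
For each production, add variants omitting each subset of nullable occurrences: Expr → if Atom gives if Atom | if. Term → Expr Atom gives Expr Atom | Expr. Factor → if Factor Term gives if Factor Term | if Term.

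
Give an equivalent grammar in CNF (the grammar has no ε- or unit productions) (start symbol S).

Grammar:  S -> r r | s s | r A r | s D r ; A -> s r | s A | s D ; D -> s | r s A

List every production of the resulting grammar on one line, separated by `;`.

Introduce a nonterminal for each terminal appearing in a rule of length ≥ 2: X1 → r, X2 → s.
Binarize each right-hand side of length ≥ 3 by chaining fresh nonterminals (Y1, Y2, …): affected rules were S → X1 A X1; S → X2 D X1; D → X1 X2 A.

S -> X1 X1 | X2 X2 | X1 Y1 | X2 Y2; A -> X2 X1 | X2 A | X2 D; D -> s | X1 Y3; X1 -> r; X2 -> s; Y1 -> A X1; Y2 -> D X1; Y3 -> X2 A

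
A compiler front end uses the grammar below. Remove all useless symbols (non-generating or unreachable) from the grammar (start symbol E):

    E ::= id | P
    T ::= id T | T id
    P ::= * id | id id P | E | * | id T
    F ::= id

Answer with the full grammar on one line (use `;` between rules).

Generating nonterminals: {E, F, P}.
Reachable from E after that: {E, P}.
Removed useless symbols: {F, T} and every production mentioning them.

E ::= id | P; P ::= * id | id id P | E | *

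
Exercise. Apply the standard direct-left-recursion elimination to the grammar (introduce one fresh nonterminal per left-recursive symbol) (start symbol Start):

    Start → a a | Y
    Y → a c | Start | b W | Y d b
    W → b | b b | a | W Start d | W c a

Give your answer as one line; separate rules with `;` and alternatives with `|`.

Start → a a | Y; Y → a c Y1 | Start Y1 | b W Y1; W → b W1 | b b W1 | a W1; Y1 → d b Y1 | ε; W1 → Start d W1 | c a W1 | ε

Directly left-recursive nonterminals: Y, W.
For Y: α = {d b}, β = {a c, Start, b W}. Rewrite as Y → β Y1 and Y1 → α Y1 | ε.
For W: α = {Start d, c a}, β = {b, b b, a}. Rewrite as W → β W1 and W1 → α W1 | ε.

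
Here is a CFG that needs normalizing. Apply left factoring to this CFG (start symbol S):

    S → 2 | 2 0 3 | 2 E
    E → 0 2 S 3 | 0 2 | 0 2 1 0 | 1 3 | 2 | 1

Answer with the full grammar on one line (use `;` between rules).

S has alternatives sharing prefix '2': factor to S → 2 S' with S' → ε | 0 3 | E.
E has alternatives sharing prefix '0 2': factor to E → 0 2 E' with E' → S 3 | ε | 1 0.
E has alternatives sharing prefix '1': factor to E → 1 E'' with E'' → 3 | ε.

S → 2 S'; E → 2 | 0 2 E' | 1 E''; S' → ε | 0 3 | E; E' → S 3 | ε | 1 0; E'' → 3 | ε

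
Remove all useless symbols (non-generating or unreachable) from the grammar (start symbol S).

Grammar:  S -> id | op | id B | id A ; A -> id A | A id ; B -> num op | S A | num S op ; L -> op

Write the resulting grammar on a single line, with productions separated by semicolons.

S -> id | op | id B; B -> num op | num S op

Generating nonterminals: {B, L, S}.
Reachable from S after that: {B, S}.
Removed useless symbols: {A, L} and every production mentioning them.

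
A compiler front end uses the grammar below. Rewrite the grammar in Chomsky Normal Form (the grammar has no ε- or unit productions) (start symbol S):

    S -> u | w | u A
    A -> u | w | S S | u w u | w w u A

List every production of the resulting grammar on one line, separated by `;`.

Introduce a nonterminal for each terminal appearing in a rule of length ≥ 2: X1 → u, X2 → w.
Binarize each right-hand side of length ≥ 3 by chaining fresh nonterminals (Y1, Y2, …): affected rules were A → X1 X2 X1; A → X2 X2 X1 A.

S -> u | w | X1 A; A -> u | w | S S | X1 Y1 | X2 Y2; X1 -> u; X2 -> w; Y1 -> X2 X1; Y2 -> X2 Y3; Y3 -> X1 A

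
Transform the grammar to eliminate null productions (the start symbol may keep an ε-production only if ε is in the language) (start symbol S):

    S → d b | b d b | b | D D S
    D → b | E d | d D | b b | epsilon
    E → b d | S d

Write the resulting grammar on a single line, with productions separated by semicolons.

S → d b | b d b | b | D D S | D S; D → b | E d | d D | d | b b; E → b d | S d

Nullable set = {D}.
ε ∉ L(G), so no ε-production is kept.
Add the nullable-subset variants: S → D D S gives D D S | D S. D → d D gives d D | d.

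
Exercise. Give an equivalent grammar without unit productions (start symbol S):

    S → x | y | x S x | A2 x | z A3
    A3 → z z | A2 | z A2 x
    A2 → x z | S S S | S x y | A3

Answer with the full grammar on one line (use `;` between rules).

S → x | y | x S x | A2 x | z A3; A3 → x z | S S S | S x y | z z | z A2 x; A2 → x z | S S S | S x y | z z | z A2 x

Unit pairs: A2 ⇒* {A3}; A3 ⇒* {A2}.
For every A with A ⇒* B via unit rules, add B's non-unit alternatives to A; then delete every rule of the form X → Y.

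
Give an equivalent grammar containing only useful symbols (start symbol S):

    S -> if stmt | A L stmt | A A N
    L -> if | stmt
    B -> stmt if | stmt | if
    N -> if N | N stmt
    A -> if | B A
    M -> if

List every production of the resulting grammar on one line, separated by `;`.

Generating nonterminals: {A, B, L, M, S}.
Reachable from S after that: {A, B, L, S}.
Removed useless symbols: {M, N} and every production mentioning them.

S -> if stmt | A L stmt; L -> if | stmt; B -> stmt if | stmt | if; A -> if | B A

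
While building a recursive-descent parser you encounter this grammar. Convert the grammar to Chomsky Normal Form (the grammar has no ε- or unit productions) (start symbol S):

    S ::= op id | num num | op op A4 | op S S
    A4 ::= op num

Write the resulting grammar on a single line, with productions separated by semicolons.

S ::= X1 X2 | X3 X3 | X1 Y1 | X1 Y2; A4 ::= X1 X3; X1 ::= op; X2 ::= id; X3 ::= num; Y1 ::= X1 A4; Y2 ::= S S

Introduce a nonterminal for each terminal appearing in a rule of length ≥ 2: X1 → op, X2 → id, X3 → num.
Binarize each right-hand side of length ≥ 3 by chaining fresh nonterminals (Y1, Y2, …): affected rules were S → X1 X1 A4; S → X1 S S.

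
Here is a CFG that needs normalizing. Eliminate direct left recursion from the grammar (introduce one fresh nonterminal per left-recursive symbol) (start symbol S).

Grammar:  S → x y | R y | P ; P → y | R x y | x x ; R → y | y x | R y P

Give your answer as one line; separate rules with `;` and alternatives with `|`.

R is directly left-recursive.
For R: α = {y P}, β = {y, y x}. Rewrite as R → β R' and R' → α R' | ε.

S → x y | R y | P; P → y | R x y | x x; R → y R' | y x R'; R' → y P R' | ε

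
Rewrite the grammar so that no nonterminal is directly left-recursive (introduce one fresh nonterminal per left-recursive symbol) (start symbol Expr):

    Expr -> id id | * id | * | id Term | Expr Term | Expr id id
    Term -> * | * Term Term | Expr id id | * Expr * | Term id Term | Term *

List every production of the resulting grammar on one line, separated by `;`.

Left recursion appears on Expr, Term.
For Expr: α = {Term, id id}, β = {id id, * id, *, id Term}. Rewrite as Expr → β Expr1 and Expr1 → α Expr1 | ε.
For Term: α = {id Term, *}, β = {*, * Term Term, Expr id id, * Expr *}. Rewrite as Term → β Term1 and Term1 → α Term1 | ε.

Expr -> id id Expr1 | * id Expr1 | * Expr1 | id Term Expr1; Term -> * Term1 | * Term Term Term1 | Expr id id Term1 | * Expr * Term1; Expr1 -> Term Expr1 | id id Expr1 | epsilon; Term1 -> id Term Term1 | * Term1 | epsilon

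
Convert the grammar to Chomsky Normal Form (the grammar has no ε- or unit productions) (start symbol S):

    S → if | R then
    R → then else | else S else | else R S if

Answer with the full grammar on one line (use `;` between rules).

S → if | R X1; R → X1 X2 | X2 Y1 | X2 Y2; X1 → then; X2 → else; X3 → if; Y1 → S X2; Y2 → R Y3; Y3 → S X3

Introduce a nonterminal for each terminal appearing in a rule of length ≥ 2: X1 → then, X2 → else, X3 → if.
Binarize each right-hand side of length ≥ 3 by chaining fresh nonterminals (Y1, Y2, …): affected rules were R → X2 S X2; R → X2 R S X3.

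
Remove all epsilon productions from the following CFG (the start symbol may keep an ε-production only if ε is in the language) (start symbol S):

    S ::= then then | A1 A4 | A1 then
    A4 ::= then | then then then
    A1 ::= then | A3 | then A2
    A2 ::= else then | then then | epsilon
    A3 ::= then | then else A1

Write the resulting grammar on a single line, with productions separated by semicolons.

Nullable set = {A2}.
ε ∉ L(G), so no ε-production is kept.

S ::= then then | A1 A4 | A1 then; A4 ::= then | then then then; A1 ::= then | A3 | then A2; A2 ::= else then | then then; A3 ::= then | then else A1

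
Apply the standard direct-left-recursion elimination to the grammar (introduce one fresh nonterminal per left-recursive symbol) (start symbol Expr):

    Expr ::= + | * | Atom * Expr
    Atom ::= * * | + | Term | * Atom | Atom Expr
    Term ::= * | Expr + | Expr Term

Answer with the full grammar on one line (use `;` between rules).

Expr ::= + | * | Atom * Expr; Atom ::= * * Atom1 | + Atom1 | Term Atom1 | * Atom Atom1; Term ::= * | Expr + | Expr Term; Atom1 ::= Expr Atom1 | ε

Directly left-recursive nonterminal: Atom.
For Atom: α = {Expr}, β = {* *, +, Term, * Atom}. Rewrite as Atom → β Atom1 and Atom1 → α Atom1 | ε.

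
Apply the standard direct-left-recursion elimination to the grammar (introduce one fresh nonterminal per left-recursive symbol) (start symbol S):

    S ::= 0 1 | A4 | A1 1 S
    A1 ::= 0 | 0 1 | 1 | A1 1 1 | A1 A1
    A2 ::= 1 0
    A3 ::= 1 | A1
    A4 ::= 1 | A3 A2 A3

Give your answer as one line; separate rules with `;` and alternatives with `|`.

S ::= 0 1 | A4 | A1 1 S; A1 ::= 0 A1' | 0 1 A1' | 1 A1'; A2 ::= 1 0; A3 ::= 1 | A1; A4 ::= 1 | A3 A2 A3; A1' ::= 1 1 A1' | A1 A1' | ε

Left recursion appears on A1.
For A1: α = {1 1, A1}, β = {0, 0 1, 1}. Rewrite as A1 → β A1' and A1' → α A1' | ε.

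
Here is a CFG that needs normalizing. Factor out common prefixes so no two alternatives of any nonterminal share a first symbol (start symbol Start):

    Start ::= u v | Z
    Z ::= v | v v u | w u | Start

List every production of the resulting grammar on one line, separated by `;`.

Start ::= u v | Z; Z ::= w u | Start | v Z1; Z1 ::= ε | v u

Z has alternatives sharing prefix 'v': factor to Z → v Z1 with Z1 → ε | v u.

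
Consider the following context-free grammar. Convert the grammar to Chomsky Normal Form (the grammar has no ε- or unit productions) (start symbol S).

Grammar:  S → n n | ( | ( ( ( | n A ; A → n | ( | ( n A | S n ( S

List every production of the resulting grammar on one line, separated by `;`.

S → X1 X1 | ( | X2 Y1 | X1 A; A → n | ( | X2 Y2 | S Y3; X1 → n; X2 → (; Y1 → X2 X2; Y2 → X1 A; Y3 → X1 Y4; Y4 → X2 S

Introduce a nonterminal for each terminal appearing in a rule of length ≥ 2: X1 → n, X2 → (.
Binarize each right-hand side of length ≥ 3 by chaining fresh nonterminals (Y1, Y2, …): affected rules were S → X2 X2 X2; A → X2 X1 A; A → S X1 X2 S.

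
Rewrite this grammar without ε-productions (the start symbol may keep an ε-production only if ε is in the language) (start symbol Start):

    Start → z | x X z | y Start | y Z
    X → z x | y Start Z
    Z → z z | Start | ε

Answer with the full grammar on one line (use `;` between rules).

The nullable symbols are {Z}.
ε ∉ L(G), so no ε-production is kept.
Add the nullable-subset variants: Start → y Z gives y Z | y. X → y Start Z gives y Start Z | y Start.

Start → z | x X z | y Start | y Z | y; X → z x | y Start Z | y Start; Z → z z | Start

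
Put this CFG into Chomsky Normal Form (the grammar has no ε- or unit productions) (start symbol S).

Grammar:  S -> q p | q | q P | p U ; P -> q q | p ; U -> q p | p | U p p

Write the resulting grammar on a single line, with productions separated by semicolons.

S -> X1 X2 | q | X1 P | X2 U; P -> X1 X1 | p; U -> X1 X2 | p | U Y1; X1 -> q; X2 -> p; Y1 -> X2 X2

Introduce a nonterminal for each terminal appearing in a rule of length ≥ 2: X1 → q, X2 → p.
Binarize each right-hand side of length ≥ 3 by chaining fresh nonterminals (Y1, Y2, …): affected rules were U → U X2 X2.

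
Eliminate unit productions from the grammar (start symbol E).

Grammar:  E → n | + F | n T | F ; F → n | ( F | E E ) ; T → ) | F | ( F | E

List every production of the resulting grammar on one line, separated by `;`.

Unit pairs: E ⇒* {F}; T ⇒* {E, F}.
For each unit pair (A, B), copy every non-unit production of B to A, then drop all unit productions.

E → n | + F | n T | ( F | E E ); F → n | ( F | E E ); T → n | + F | n T | ( F | E E ) | )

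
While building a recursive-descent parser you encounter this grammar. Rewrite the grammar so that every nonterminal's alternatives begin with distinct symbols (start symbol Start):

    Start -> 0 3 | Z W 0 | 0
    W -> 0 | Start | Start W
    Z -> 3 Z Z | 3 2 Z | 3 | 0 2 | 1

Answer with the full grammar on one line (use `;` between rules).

Start -> Z W 0 | 0 Start1; W -> 0 | Start W1; Z -> 0 2 | 1 | 3 Z1; Start1 -> 3 | epsilon; W1 -> epsilon | W; Z1 -> Z Z | 2 Z | epsilon

Start has alternatives sharing prefix '0': factor to Start → 0 Start1 with Start1 → 3 | ε.
W has alternatives sharing prefix 'Start': factor to W → Start W1 with W1 → ε | W.
Z has alternatives sharing prefix '3': factor to Z → 3 Z1 with Z1 → Z Z | 2 Z | ε.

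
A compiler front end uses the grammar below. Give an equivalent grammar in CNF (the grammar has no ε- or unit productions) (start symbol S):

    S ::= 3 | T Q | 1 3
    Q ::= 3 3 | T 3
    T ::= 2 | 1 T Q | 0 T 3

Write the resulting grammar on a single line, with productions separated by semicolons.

S ::= 3 | T Q | X1 X2; Q ::= X2 X2 | T X2; T ::= 2 | X1 Y1 | X3 Y2; X1 ::= 1; X2 ::= 3; X3 ::= 0; Y1 ::= T Q; Y2 ::= T X2

Introduce a nonterminal for each terminal appearing in a rule of length ≥ 2: X1 → 1, X2 → 3, X3 → 0.
Binarize each right-hand side of length ≥ 3 by chaining fresh nonterminals (Y1, Y2, …): affected rules were T → X1 T Q; T → X3 T X2.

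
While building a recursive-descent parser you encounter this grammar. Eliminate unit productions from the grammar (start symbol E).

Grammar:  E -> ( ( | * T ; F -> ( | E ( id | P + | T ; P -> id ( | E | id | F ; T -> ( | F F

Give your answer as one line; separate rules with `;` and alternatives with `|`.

E -> ( ( | * T; F -> ( | E ( id | P + | F F; P -> ( ( | * T | id ( | id | ( | F F | E ( id | P +; T -> ( | F F

Unit pairs: F ⇒* {T}; P ⇒* {E, F, T}.
For each unit pair (A, B), copy every non-unit production of B to A, then drop all unit productions.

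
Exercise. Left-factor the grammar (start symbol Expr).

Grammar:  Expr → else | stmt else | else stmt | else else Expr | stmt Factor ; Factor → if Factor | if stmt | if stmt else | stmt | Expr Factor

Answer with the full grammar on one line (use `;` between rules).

Expr → else Expr1 | stmt Expr2; Factor → stmt | Expr Factor | if Factor1; Expr1 → ε | stmt | else Expr; Expr2 → else | Factor; Factor1 → Factor | stmt Factor11; Factor11 → ε | else

Expr has alternatives sharing prefix 'else': factor to Expr → else Expr1 with Expr1 → ε | stmt | else Expr.
Expr has alternatives sharing prefix 'stmt': factor to Expr → stmt Expr2 with Expr2 → else | Factor.
Factor has alternatives sharing prefix 'if': factor to Factor → if Factor1 with Factor1 → Factor | stmt | stmt else.
Factor1 has alternatives sharing prefix 'stmt': factor to Factor1 → stmt Factor11 with Factor11 → ε | else.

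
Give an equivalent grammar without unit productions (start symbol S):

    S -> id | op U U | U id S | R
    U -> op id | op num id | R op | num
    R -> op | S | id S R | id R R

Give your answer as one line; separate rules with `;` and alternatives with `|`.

S -> id | op U U | U id S | op | id S R | id R R; U -> op id | op num id | R op | num; R -> id | op U U | U id S | op | id S R | id R R

Unit pairs: R ⇒* {S}; S ⇒* {R}.
Replace each nonterminal's rules with the union of the non-unit rules of every nonterminal it unit-derives.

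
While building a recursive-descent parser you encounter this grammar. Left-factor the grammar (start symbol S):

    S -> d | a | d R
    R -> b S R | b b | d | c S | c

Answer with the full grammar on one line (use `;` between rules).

S has alternatives sharing prefix 'd': factor to S → d S' with S' → ε | R.
R has alternatives sharing prefix 'b': factor to R → b R' with R' → S R | b.
R has alternatives sharing prefix 'c': factor to R → c R'' with R'' → S | ε.

S -> a | d S'; R -> d | b R' | c R''; S' -> ε | R; R' -> S R | b; R'' -> S | ε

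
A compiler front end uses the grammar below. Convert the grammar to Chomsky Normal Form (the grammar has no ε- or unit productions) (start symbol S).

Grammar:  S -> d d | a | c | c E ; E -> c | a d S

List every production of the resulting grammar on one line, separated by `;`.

S -> X1 X1 | a | c | X2 E; E -> c | X3 Y1; X1 -> d; X2 -> c; X3 -> a; Y1 -> X1 S

Introduce a nonterminal for each terminal appearing in a rule of length ≥ 2: X1 → d, X2 → c, X3 → a.
Binarize each right-hand side of length ≥ 3 by chaining fresh nonterminals (Y1, Y2, …): affected rules were E → X3 X1 S.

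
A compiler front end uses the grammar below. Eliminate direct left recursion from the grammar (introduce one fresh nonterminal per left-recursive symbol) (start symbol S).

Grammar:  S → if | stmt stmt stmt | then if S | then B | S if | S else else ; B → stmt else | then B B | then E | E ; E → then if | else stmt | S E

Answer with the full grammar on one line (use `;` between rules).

S → if S' | stmt stmt stmt S' | then if S S' | then B S'; B → stmt else | then B B | then E | E; E → then if | else stmt | S E; S' → if S' | else else S' | epsilon

Left recursion appears on S.
For S: α = {if, else else}, β = {if, stmt stmt stmt, then if S, then B}. Rewrite as S → β S' and S' → α S' | ε.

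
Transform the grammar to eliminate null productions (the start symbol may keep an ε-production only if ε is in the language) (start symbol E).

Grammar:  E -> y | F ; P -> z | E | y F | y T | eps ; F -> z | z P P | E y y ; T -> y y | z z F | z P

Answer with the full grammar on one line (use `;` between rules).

E -> y | F; P -> z | E | y F | y T; F -> z | z P P | z P | E y y; T -> y y | z z F | z P | z

The nullable symbols are {P}.
ε ∉ L(G), so no ε-production is kept.
Add the nullable-subset variants: F → z P P gives z P P | z P. T → z P gives z P | z.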